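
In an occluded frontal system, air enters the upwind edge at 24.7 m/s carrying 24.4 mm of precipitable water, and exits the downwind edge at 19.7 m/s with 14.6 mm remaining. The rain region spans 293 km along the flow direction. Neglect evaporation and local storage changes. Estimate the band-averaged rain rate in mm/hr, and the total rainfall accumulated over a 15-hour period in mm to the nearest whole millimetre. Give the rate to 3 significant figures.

R ≈ 3.87 mm/hr; total ≈ 58 mm

Column moisture flux per unit crosswind length is F = V × PW.
Inflow: F_in = 24.7 × 24.4 = 602.68 mm·m/s
Outflow: F_out = 19.7 × 14.6 = 287.62 mm·m/s
Steady-state rate R = (F_in − F_out)/L = (602.68 − 287.62) / 293000 m = 1.075e-03 mm/s.
R = 1.075e-03 × 3600 = 3.87 mm/hr.
Over 15 h: total = 3.87 × 15 = 58.05 ≈ 58 mm.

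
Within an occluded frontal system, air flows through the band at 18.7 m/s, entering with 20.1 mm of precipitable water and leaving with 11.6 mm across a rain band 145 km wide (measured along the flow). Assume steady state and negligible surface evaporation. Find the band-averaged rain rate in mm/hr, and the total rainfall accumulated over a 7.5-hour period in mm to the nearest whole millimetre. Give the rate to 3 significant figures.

R ≈ 3.95 mm/hr; total ≈ 30 mm

Column moisture flux per unit crosswind length is F = V × PW.
Inflow: F_in = 18.7 × 20.1 = 375.87 mm·m/s
Outflow: F_out = 18.7 × 11.6 = 216.92 mm·m/s
Steady-state rate R = (F_in − F_out)/L = (375.87 − 216.92) / 145000 m = 1.096e-03 mm/s.
R = 1.096e-03 × 3600 = 3.95 mm/hr.
Over 7.5 h: total = 3.95 × 7.5 = 29.625 ≈ 30 mm.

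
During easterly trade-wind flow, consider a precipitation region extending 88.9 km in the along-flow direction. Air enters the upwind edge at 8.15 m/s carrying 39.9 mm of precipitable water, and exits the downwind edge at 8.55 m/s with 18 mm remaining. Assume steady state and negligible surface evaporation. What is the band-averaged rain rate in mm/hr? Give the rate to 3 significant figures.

Column moisture flux per unit crosswind length is F = V × PW.
Inflow: F_in = 8.15 × 39.9 = 325.185 mm·m/s
Outflow: F_out = 8.55 × 18 = 153.9 mm·m/s
Steady-state rate R = (F_in − F_out)/L = (325.185 − 153.9) / 88900 m = 1.927e-03 mm/s.
R = 1.927e-03 × 3600 = 6.94 mm/hr.

R ≈ 6.94 mm/hr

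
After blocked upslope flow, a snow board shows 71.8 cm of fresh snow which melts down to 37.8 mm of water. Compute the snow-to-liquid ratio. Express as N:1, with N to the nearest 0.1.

ratio ≈ 19.0

Ratio = snow depth / SWE = 718 mm / 37.8 mm = 19.0, i.e. 19.0:1.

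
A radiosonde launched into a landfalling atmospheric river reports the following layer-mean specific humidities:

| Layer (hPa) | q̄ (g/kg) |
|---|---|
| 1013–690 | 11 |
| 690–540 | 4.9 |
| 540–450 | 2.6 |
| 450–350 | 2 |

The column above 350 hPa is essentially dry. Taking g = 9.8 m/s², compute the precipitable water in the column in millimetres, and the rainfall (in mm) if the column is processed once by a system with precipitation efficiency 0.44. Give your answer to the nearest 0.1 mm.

Precipitable water is the column-integrated vapour mass per unit area: PW = (1/g) Σ q̄ Δp, with q in kg/kg and Δp in Pa (1 kg/m² of water = 1 mm).
Layer 1013–690 hPa: Δp = 323 hPa = 32300 Pa, q̄ = 0.011 kg/kg → 0.011 × 32300 / 9.8 = 36.26 mm
Layer 690–540 hPa: Δp = 150 hPa = 15000 Pa, q̄ = 0.0049 kg/kg → 0.0049 × 15000 / 9.8 = 7.50 mm
Layer 540–450 hPa: Δp = 90 hPa = 9000 Pa, q̄ = 0.0026 kg/kg → 0.0026 × 9000 / 9.8 = 2.39 mm
Layer 450–350 hPa: Δp = 100 hPa = 10000 Pa, q̄ = 0.002 kg/kg → 0.002 × 10000 / 9.8 = 2.04 mm
PW = 36.26 + 7.50 + 2.39 + 2.04 = 48.19 ≈ 48.2 mm.
Rainfall = ε × PW = 0.44 × 48.2 = 21.2 mm.

PW ≈ 48.2 mm; rainfall ≈ 21.2 mm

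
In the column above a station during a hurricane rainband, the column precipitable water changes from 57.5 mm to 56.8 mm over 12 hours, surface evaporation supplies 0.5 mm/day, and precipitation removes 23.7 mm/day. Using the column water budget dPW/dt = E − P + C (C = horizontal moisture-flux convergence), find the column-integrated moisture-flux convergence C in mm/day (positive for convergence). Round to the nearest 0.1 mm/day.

C ≈ 21.8 mm/day

dPW/dt = (56.8 − 57.5) mm / (12/24 day) = -1.400 mm/day.
C = dPW/dt − E + P = (-1.400) − 0.5 + 23.7 = 21.8 mm/day.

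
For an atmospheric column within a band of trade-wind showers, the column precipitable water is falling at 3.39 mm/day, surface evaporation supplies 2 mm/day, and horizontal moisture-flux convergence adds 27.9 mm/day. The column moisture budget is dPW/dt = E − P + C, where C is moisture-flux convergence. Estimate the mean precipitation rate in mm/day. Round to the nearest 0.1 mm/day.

P ≈ 33.3 mm/day

dPW/dt = -3.39 mm/day.
P = E + C − dPW/dt = 2 + (27.9) − (-3.39) = 33.3 mm/day.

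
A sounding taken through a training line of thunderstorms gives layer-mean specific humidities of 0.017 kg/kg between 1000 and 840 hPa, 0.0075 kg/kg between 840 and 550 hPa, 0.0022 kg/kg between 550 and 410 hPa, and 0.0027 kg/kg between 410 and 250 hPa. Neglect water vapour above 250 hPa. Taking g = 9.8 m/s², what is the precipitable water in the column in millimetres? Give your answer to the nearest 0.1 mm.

PW ≈ 57.5 mm

Precipitable water is the column-integrated vapour mass per unit area: PW = (1/g) Σ q̄ Δp, with q in kg/kg and Δp in Pa (1 kg/m² of water = 1 mm).
Layer 1000–840 hPa: Δp = 160 hPa = 16000 Pa, q̄ = 0.017 kg/kg → 0.017 × 16000 / 9.8 = 27.76 mm
Layer 840–550 hPa: Δp = 290 hPa = 29000 Pa, q̄ = 0.0075 kg/kg → 0.0075 × 29000 / 9.8 = 22.19 mm
Layer 550–410 hPa: Δp = 140 hPa = 14000 Pa, q̄ = 0.0022 kg/kg → 0.0022 × 14000 / 9.8 = 3.14 mm
Layer 410–250 hPa: Δp = 160 hPa = 16000 Pa, q̄ = 0.0027 kg/kg → 0.0027 × 16000 / 9.8 = 4.41 mm
PW = 27.76 + 22.19 + 3.14 + 4.41 = 57.50 ≈ 57.5 mm.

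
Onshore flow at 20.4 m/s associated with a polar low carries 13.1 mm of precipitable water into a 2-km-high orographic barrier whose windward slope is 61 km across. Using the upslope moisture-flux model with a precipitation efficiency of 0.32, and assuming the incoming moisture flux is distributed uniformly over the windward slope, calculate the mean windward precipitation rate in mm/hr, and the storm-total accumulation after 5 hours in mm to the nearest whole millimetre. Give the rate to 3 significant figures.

R ≈ 5.05 mm/hr; total ≈ 25 mm

Incoming column moisture flux per unit ridge length: F = V × PW = 20.4 × 13.1 = 267.24 mm·m/s.
Spread over the 61 km slope with efficiency ε = 0.32: R = ε·F/W = 0.32 × 267.24 / 61000 m = 1.402e-03 mm/s.
R = 1.402e-03 × 3600 = 5.05 mm/hr.
Over 5 h: total = 5.05 × 5 = 25.25 ≈ 25 mm.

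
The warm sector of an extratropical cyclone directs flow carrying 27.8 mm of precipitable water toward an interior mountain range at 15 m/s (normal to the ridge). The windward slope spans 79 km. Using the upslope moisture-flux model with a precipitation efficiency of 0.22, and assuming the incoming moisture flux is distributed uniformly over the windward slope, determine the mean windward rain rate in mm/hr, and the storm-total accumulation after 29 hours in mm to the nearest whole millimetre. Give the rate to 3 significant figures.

Incoming column moisture flux per unit ridge length: F = V × PW = 15 × 27.8 = 417 mm·m/s.
Spread over the 79 km slope with efficiency ε = 0.22: R = ε·F/W = 0.22 × 417 / 79000 m = 1.161e-03 mm/s.
R = 1.161e-03 × 3600 = 4.18 mm/hr.
Over 29 h: total = 4.18 × 29 = 121.22 ≈ 121 mm.

R ≈ 4.18 mm/hr; total ≈ 121 mm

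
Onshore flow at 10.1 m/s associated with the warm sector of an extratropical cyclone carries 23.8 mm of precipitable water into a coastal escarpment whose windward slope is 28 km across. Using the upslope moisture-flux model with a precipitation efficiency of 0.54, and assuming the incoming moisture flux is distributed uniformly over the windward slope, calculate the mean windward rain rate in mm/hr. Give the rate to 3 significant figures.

R ≈ 16.7 mm/hr

Incoming column moisture flux per unit ridge length: F = V × PW = 10.1 × 23.8 = 240.38 mm·m/s.
Spread over the 28 km slope with efficiency ε = 0.54: R = ε·F/W = 0.54 × 240.38 / 28000 m = 4.636e-03 mm/s.
R = 4.636e-03 × 3600 = 16.7 mm/hr.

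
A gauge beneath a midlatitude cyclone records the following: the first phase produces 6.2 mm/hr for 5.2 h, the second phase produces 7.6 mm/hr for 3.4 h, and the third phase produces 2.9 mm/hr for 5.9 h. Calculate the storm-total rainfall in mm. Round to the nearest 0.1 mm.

total ≈ 75.2 mm

Total = Σ Rᵢ Δtᵢ = 6.2 × 5.2 + 7.6 × 3.4 + 2.9 × 5.9
      = 32.24 + 25.84 + 17.11 = 75.2 mm.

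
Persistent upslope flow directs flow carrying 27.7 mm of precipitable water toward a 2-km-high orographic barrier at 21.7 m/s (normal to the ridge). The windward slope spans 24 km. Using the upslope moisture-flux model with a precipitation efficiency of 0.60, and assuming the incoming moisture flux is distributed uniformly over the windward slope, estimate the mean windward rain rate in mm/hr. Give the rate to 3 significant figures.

Incoming column moisture flux per unit ridge length: F = V × PW = 21.7 × 27.7 = 601.09 mm·m/s.
Spread over the 24 km slope with efficiency ε = 0.60: R = ε·F/W = 0.60 × 601.09 / 24000 m = 1.503e-02 mm/s.
R = 1.503e-02 × 3600 = 54.1 mm/hr.

R ≈ 54.1 mm/hr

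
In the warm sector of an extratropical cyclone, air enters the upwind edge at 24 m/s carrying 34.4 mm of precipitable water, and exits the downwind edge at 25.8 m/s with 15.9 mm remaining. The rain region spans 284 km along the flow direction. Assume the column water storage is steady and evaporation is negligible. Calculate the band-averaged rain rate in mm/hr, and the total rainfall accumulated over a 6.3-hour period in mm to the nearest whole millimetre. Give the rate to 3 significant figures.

R ≈ 5.27 mm/hr; total ≈ 33 mm

Column moisture flux per unit crosswind length is F = V × PW.
Inflow: F_in = 24 × 34.4 = 825.6 mm·m/s
Outflow: F_out = 25.8 × 15.9 = 410.22 mm·m/s
Steady-state rate R = (F_in − F_out)/L = (825.6 − 410.22) / 284000 m = 1.463e-03 mm/s.
R = 1.463e-03 × 3600 = 5.27 mm/hr.
Over 6.3 h: total = 5.27 × 6.3 = 33.201 ≈ 33 mm.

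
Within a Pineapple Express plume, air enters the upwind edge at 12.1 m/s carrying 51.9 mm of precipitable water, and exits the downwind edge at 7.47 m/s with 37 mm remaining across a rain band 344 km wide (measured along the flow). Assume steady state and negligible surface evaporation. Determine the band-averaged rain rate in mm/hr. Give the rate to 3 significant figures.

Column moisture flux per unit crosswind length is F = V × PW.
Inflow: F_in = 12.1 × 51.9 = 627.99 mm·m/s
Outflow: F_out = 7.47 × 37 = 276.39 mm·m/s
Steady-state rate R = (F_in − F_out)/L = (627.99 − 276.39) / 344000 m = 1.022e-03 mm/s.
R = 1.022e-03 × 3600 = 3.68 mm/hr.

R ≈ 3.68 mm/hr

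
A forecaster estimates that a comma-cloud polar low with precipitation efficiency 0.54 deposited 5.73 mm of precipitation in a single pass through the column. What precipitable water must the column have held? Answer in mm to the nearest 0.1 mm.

PW = precipitation / ε = 5.73 / 0.54 = 10.6 mm.

PW ≈ 10.6 mm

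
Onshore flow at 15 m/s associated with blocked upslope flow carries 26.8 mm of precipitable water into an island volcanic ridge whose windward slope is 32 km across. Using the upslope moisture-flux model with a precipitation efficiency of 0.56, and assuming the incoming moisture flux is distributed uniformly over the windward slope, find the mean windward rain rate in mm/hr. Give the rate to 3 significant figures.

R ≈ 25.3 mm/hr

Incoming column moisture flux per unit ridge length: F = V × PW = 15 × 26.8 = 402 mm·m/s.
Spread over the 32 km slope with efficiency ε = 0.56: R = ε·F/W = 0.56 × 402 / 32000 m = 7.035e-03 mm/s.
R = 7.035e-03 × 3600 = 25.3 mm/hr.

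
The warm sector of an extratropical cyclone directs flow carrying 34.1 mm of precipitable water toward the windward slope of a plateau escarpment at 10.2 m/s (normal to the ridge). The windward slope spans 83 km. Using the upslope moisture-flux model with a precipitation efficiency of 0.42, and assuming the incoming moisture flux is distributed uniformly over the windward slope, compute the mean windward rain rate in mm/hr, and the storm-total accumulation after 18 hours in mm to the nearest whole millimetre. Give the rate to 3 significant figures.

Incoming column moisture flux per unit ridge length: F = V × PW = 10.2 × 34.1 = 347.82 mm·m/s.
Spread over the 83 km slope with efficiency ε = 0.42: R = ε·F/W = 0.42 × 347.82 / 83000 m = 1.760e-03 mm/s.
R = 1.760e-03 × 3600 = 6.34 mm/hr.
Over 18 h: total = 6.34 × 18 = 114.12 ≈ 114 mm.

R ≈ 6.34 mm/hr; total ≈ 114 mm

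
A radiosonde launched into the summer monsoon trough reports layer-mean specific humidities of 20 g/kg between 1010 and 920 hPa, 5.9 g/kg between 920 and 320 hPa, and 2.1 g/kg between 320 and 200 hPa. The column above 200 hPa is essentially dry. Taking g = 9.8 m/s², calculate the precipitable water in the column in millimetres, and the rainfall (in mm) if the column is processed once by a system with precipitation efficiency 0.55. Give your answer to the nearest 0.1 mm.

Precipitable water is the column-integrated vapour mass per unit area: PW = (1/g) Σ q̄ Δp, with q in kg/kg and Δp in Pa (1 kg/m² of water = 1 mm).
Layer 1010–920 hPa: Δp = 90 hPa = 9000 Pa, q̄ = 0.02 kg/kg → 0.02 × 9000 / 9.8 = 18.37 mm
Layer 920–320 hPa: Δp = 600 hPa = 60000 Pa, q̄ = 0.0059 kg/kg → 0.0059 × 60000 / 9.8 = 36.12 mm
Layer 320–200 hPa: Δp = 120 hPa = 12000 Pa, q̄ = 0.0021 kg/kg → 0.0021 × 12000 / 9.8 = 2.57 mm
PW = 18.37 + 36.12 + 2.57 = 57.06 ≈ 57.1 mm.
Rainfall = ε × PW = 0.55 × 57.1 = 31.4 mm.

PW ≈ 57.1 mm; rainfall ≈ 31.4 mm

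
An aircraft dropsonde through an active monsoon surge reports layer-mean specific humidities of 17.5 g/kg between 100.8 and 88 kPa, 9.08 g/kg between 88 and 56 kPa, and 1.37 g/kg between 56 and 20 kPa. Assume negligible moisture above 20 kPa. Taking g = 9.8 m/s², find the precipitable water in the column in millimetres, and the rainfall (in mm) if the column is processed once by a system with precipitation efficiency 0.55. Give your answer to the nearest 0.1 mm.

Precipitable water is the column-integrated vapour mass per unit area: PW = (1/g) Σ q̄ Δp, with q in kg/kg and Δp in Pa (1 kg/m² of water = 1 mm).
Layer 100.8–88 kPa: Δp = 128 hPa = 12800 Pa, q̄ = 0.0175 kg/kg → 0.0175 × 12800 / 9.8 = 22.86 mm
Layer 88–56 kPa: Δp = 320 hPa = 32000 Pa, q̄ = 0.00908 kg/kg → 0.00908 × 32000 / 9.8 = 29.65 mm
Layer 56–20 kPa: Δp = 360 hPa = 36000 Pa, q̄ = 0.00137 kg/kg → 0.00137 × 36000 / 9.8 = 5.03 mm
PW = 22.86 + 29.65 + 5.03 = 57.54 ≈ 57.5 mm.
Rainfall = ε × PW = 0.55 × 57.5 = 31.6 mm.

PW ≈ 57.5 mm; rainfall ≈ 31.6 mm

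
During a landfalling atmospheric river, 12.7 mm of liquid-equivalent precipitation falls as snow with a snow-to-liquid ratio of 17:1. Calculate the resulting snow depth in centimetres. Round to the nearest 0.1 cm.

snow depth ≈ 21.6 cm

Snow depth = liquid × ratio = 12.7 mm × 17 = 215.9 mm = 21.6 cm.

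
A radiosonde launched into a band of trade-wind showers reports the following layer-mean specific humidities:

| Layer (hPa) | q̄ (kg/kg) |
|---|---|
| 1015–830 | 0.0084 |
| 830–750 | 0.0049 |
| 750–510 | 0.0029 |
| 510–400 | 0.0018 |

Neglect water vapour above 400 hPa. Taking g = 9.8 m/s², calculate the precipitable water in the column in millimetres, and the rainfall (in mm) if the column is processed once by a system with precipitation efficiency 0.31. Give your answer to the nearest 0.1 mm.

Precipitable water is the column-integrated vapour mass per unit area: PW = (1/g) Σ q̄ Δp, with q in kg/kg and Δp in Pa (1 kg/m² of water = 1 mm).
Layer 1015–830 hPa: Δp = 185 hPa = 18500 Pa, q̄ = 0.0084 kg/kg → 0.0084 × 18500 / 9.8 = 15.86 mm
Layer 830–750 hPa: Δp = 80 hPa = 8000 Pa, q̄ = 0.0049 kg/kg → 0.0049 × 8000 / 9.8 = 4.00 mm
Layer 750–510 hPa: Δp = 240 hPa = 24000 Pa, q̄ = 0.0029 kg/kg → 0.0029 × 24000 / 9.8 = 7.10 mm
Layer 510–400 hPa: Δp = 110 hPa = 11000 Pa, q̄ = 0.0018 kg/kg → 0.0018 × 11000 / 9.8 = 2.02 mm
PW = 15.86 + 4.00 + 7.10 + 2.02 = 28.98 ≈ 29.0 mm.
Rainfall = ε × PW = 0.31 × 29.0 = 9.0 mm.

PW ≈ 29.0 mm; rainfall ≈ 9.0 mm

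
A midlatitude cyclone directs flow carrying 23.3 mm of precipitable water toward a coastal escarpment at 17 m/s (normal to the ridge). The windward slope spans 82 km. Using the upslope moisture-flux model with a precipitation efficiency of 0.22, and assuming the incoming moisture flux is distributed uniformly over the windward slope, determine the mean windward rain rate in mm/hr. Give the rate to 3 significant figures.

R ≈ 3.83 mm/hr

Incoming column moisture flux per unit ridge length: F = V × PW = 17 × 23.3 = 396.1 mm·m/s.
Spread over the 82 km slope with efficiency ε = 0.22: R = ε·F/W = 0.22 × 396.1 / 82000 m = 1.063e-03 mm/s.
R = 1.063e-03 × 3600 = 3.83 mm/hr.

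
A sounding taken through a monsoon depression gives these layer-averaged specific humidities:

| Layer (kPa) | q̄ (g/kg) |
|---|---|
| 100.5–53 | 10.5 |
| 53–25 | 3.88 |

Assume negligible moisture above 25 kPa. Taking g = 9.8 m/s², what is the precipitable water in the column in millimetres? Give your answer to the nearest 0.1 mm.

Precipitable water is the column-integrated vapour mass per unit area: PW = (1/g) Σ q̄ Δp, with q in kg/kg and Δp in Pa (1 kg/m² of water = 1 mm).
Layer 100.5–53 kPa: Δp = 475 hPa = 47500 Pa, q̄ = 0.0105 kg/kg → 0.0105 × 47500 / 9.8 = 50.89 mm
Layer 53–25 kPa: Δp = 280 hPa = 28000 Pa, q̄ = 0.00388 kg/kg → 0.00388 × 28000 / 9.8 = 11.09 mm
PW = 50.89 + 11.09 = 61.98 ≈ 62.0 mm.

PW ≈ 62.0 mm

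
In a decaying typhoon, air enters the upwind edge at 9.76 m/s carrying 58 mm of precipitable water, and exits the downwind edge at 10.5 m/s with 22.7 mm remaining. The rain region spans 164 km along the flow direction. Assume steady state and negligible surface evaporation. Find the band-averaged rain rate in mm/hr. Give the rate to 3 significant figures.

Column moisture flux per unit crosswind length is F = V × PW.
Inflow: F_in = 9.76 × 58 = 566.08 mm·m/s
Outflow: F_out = 10.5 × 22.7 = 238.35 mm·m/s
Steady-state rate R = (F_in − F_out)/L = (566.08 − 238.35) / 164000 m = 1.998e-03 mm/s.
R = 1.998e-03 × 3600 = 7.19 mm/hr.

R ≈ 7.19 mm/hr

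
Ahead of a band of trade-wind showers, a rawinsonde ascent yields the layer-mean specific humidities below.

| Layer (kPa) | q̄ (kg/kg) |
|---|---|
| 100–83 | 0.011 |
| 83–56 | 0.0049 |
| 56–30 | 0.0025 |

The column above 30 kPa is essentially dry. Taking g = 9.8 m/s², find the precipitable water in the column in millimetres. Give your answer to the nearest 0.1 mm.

PW ≈ 39.2 mm

Precipitable water is the column-integrated vapour mass per unit area: PW = (1/g) Σ q̄ Δp, with q in kg/kg and Δp in Pa (1 kg/m² of water = 1 mm).
Layer 100–83 kPa: Δp = 170 hPa = 17000 Pa, q̄ = 0.011 kg/kg → 0.011 × 17000 / 9.8 = 19.08 mm
Layer 83–56 kPa: Δp = 270 hPa = 27000 Pa, q̄ = 0.0049 kg/kg → 0.0049 × 27000 / 9.8 = 13.50 mm
Layer 56–30 kPa: Δp = 260 hPa = 26000 Pa, q̄ = 0.0025 kg/kg → 0.0025 × 26000 / 9.8 = 6.63 mm
PW = 19.08 + 13.50 + 6.63 = 39.21 ≈ 39.2 mm.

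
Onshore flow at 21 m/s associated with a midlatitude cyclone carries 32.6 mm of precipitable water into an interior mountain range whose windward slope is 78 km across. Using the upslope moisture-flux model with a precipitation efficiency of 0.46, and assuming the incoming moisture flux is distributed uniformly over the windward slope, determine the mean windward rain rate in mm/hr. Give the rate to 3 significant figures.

R ≈ 14.5 mm/hr

Incoming column moisture flux per unit ridge length: F = V × PW = 21 × 32.6 = 684.6 mm·m/s.
Spread over the 78 km slope with efficiency ε = 0.46: R = ε·F/W = 0.46 × 684.6 / 78000 m = 4.037e-03 mm/s.
R = 4.037e-03 × 3600 = 14.5 mm/hr.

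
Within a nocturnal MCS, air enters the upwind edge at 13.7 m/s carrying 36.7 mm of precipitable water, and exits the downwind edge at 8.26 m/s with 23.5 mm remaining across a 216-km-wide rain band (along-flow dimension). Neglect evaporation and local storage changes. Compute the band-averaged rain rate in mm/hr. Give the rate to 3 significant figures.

Column moisture flux per unit crosswind length is F = V × PW.
Inflow: F_in = 13.7 × 36.7 = 502.79 mm·m/s
Outflow: F_out = 8.26 × 23.5 = 194.11 mm·m/s
Steady-state rate R = (F_in − F_out)/L = (502.79 − 194.11) / 216000 m = 1.429e-03 mm/s.
R = 1.429e-03 × 3600 = 5.14 mm/hr.

R ≈ 5.14 mm/hr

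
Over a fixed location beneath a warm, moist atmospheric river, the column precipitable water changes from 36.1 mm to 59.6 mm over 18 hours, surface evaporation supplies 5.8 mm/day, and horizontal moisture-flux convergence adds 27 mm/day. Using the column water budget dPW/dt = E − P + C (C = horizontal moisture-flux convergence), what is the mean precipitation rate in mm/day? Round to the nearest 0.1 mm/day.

P ≈ 1.5 mm/day

dPW/dt = (59.6 − 36.1) mm / (18/24 day) = +31.333 mm/day.
P = E + C − dPW/dt = 5.8 + (27) − (+31.333) = 1.5 mm/day.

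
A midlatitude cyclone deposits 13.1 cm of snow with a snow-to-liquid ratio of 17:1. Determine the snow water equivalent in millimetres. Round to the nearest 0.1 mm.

SWE ≈ 7.7 mm

SWE = snow depth / ratio = 13.1 cm / 17 = 0.771 cm = 7.7 mm.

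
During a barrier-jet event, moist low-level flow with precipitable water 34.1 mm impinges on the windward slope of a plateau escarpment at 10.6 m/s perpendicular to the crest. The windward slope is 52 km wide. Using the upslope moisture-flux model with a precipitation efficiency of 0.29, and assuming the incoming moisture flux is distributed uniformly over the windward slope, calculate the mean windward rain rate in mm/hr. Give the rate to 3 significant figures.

Incoming column moisture flux per unit ridge length: F = V × PW = 10.6 × 34.1 = 361.46 mm·m/s.
Spread over the 52 km slope with efficiency ε = 0.29: R = ε·F/W = 0.29 × 361.46 / 52000 m = 2.016e-03 mm/s.
R = 2.016e-03 × 3600 = 7.26 mm/hr.

R ≈ 7.26 mm/hr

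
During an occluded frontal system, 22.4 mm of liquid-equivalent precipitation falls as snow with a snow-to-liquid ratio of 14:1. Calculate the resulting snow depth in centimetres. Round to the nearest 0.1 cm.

Snow depth = liquid × ratio = 22.4 mm × 14 = 313.6 mm = 31.4 cm.

snow depth ≈ 31.4 cm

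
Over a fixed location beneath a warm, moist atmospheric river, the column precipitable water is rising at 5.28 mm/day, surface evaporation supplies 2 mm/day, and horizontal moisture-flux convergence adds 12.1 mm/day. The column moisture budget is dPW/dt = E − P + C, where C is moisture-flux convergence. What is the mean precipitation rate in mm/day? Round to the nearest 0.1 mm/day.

dPW/dt = +5.28 mm/day.
P = E + C − dPW/dt = 2 + (12.1) − (+5.28) = 8.8 mm/day.

P ≈ 8.8 mm/day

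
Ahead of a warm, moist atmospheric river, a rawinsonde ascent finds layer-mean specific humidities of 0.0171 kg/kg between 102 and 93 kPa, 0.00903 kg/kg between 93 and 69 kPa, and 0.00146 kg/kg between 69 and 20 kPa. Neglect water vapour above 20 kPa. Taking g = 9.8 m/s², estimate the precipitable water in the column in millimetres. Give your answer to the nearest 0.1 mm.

Precipitable water is the column-integrated vapour mass per unit area: PW = (1/g) Σ q̄ Δp, with q in kg/kg and Δp in Pa (1 kg/m² of water = 1 mm).
Layer 102–93 kPa: Δp = 90 hPa = 9000 Pa, q̄ = 0.0171 kg/kg → 0.0171 × 9000 / 9.8 = 15.70 mm
Layer 93–69 kPa: Δp = 240 hPa = 24000 Pa, q̄ = 0.00903 kg/kg → 0.00903 × 24000 / 9.8 = 22.11 mm
Layer 69–20 kPa: Δp = 490 hPa = 49000 Pa, q̄ = 0.00146 kg/kg → 0.00146 × 49000 / 9.8 = 7.30 mm
PW = 15.70 + 22.11 + 7.30 = 45.11 ≈ 45.1 mm.

PW ≈ 45.1 mm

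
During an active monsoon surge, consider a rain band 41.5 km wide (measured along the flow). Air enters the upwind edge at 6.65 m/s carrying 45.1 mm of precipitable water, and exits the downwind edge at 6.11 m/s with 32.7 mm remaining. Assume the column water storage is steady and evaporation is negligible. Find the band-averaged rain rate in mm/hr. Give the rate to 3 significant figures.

R ≈ 8.68 mm/hr

Column moisture flux per unit crosswind length is F = V × PW.
Inflow: F_in = 6.65 × 45.1 = 299.915 mm·m/s
Outflow: F_out = 6.11 × 32.7 = 199.797 mm·m/s
Steady-state rate R = (F_in − F_out)/L = (299.915 − 199.797) / 41500 m = 2.412e-03 mm/s.
R = 2.412e-03 × 3600 = 8.68 mm/hr.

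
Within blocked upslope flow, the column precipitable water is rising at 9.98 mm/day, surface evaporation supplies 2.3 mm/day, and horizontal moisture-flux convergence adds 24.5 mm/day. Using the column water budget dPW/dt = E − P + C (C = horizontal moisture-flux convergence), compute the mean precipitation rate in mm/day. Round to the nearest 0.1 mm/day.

P ≈ 16.8 mm/day

dPW/dt = +9.98 mm/day.
P = E + C − dPW/dt = 2.3 + (24.5) − (+9.98) = 16.8 mm/day.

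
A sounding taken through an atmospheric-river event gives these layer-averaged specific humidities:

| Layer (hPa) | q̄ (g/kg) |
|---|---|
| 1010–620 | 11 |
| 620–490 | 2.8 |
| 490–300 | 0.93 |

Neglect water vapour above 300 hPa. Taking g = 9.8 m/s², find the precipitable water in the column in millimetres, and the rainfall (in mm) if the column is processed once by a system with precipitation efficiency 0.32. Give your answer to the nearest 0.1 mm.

Precipitable water is the column-integrated vapour mass per unit area: PW = (1/g) Σ q̄ Δp, with q in kg/kg and Δp in Pa (1 kg/m² of water = 1 mm).
Layer 1010–620 hPa: Δp = 390 hPa = 39000 Pa, q̄ = 0.011 kg/kg → 0.011 × 39000 / 9.8 = 43.78 mm
Layer 620–490 hPa: Δp = 130 hPa = 13000 Pa, q̄ = 0.0028 kg/kg → 0.0028 × 13000 / 9.8 = 3.71 mm
Layer 490–300 hPa: Δp = 190 hPa = 19000 Pa, q̄ = 0.00093 kg/kg → 0.00093 × 19000 / 9.8 = 1.80 mm
PW = 43.78 + 3.71 + 1.80 = 49.29 ≈ 49.3 mm.
Rainfall = ε × PW = 0.32 × 49.3 = 15.8 mm.

PW ≈ 49.3 mm; rainfall ≈ 15.8 mm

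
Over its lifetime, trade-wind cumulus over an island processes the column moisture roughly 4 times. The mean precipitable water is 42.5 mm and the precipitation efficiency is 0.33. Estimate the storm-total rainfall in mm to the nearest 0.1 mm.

rainfall ≈ 56.1 mm

Each cycle deposits ε × PW = 0.33 × 42.5 = 14.025 mm.
Over 4 cycles: 4 × 14.025 = 56.1 mm.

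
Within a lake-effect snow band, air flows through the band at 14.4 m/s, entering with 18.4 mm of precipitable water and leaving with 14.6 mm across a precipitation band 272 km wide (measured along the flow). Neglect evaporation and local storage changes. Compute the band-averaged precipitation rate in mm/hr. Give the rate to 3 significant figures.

R ≈ 0.724 mm/hr

Column moisture flux per unit crosswind length is F = V × PW.
Inflow: F_in = 14.4 × 18.4 = 264.96 mm·m/s
Outflow: F_out = 14.4 × 14.6 = 210.24 mm·m/s
Steady-state rate R = (F_in − F_out)/L = (264.96 − 210.24) / 272000 m = 2.012e-04 mm/s.
R = 2.012e-04 × 3600 = 0.724 mm/hr.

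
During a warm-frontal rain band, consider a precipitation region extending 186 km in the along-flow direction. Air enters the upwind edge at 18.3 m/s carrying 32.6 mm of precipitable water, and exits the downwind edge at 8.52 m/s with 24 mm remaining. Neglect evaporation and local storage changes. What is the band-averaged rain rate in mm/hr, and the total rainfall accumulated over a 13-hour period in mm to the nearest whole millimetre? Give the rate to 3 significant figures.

R ≈ 7.59 mm/hr; total ≈ 99 mm

Column moisture flux per unit crosswind length is F = V × PW.
Inflow: F_in = 18.3 × 32.6 = 596.58 mm·m/s
Outflow: F_out = 8.52 × 24 = 204.48 mm·m/s
Steady-state rate R = (F_in − F_out)/L = (596.58 − 204.48) / 186000 m = 2.108e-03 mm/s.
R = 2.108e-03 × 3600 = 7.59 mm/hr.
Over 13 h: total = 7.59 × 13 = 98.67 ≈ 99 mm.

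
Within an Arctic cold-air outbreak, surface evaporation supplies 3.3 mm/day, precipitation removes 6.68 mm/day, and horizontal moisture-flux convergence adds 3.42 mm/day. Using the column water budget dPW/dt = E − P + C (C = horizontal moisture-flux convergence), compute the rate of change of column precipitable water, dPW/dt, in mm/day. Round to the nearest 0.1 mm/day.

dPW/dt = E − P + C = 3.3 − 6.68 + (3.42) = 0.0 mm/day.

dPW/dt ≈ 0.0 mm/day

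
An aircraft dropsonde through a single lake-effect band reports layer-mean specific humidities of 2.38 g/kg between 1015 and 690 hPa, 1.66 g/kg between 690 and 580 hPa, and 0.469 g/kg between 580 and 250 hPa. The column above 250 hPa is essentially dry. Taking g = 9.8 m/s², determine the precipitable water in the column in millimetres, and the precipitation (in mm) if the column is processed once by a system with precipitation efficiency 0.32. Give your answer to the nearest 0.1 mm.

PW ≈ 11.3 mm; precipitation ≈ 3.6 mm

Precipitable water is the column-integrated vapour mass per unit area: PW = (1/g) Σ q̄ Δp, with q in kg/kg and Δp in Pa (1 kg/m² of water = 1 mm).
Layer 1015–690 hPa: Δp = 325 hPa = 32500 Pa, q̄ = 0.00238 kg/kg → 0.00238 × 32500 / 9.8 = 7.89 mm
Layer 690–580 hPa: Δp = 110 hPa = 11000 Pa, q̄ = 0.00166 kg/kg → 0.00166 × 11000 / 9.8 = 1.86 mm
Layer 580–250 hPa: Δp = 330 hPa = 33000 Pa, q̄ = 0.000469 kg/kg → 0.000469 × 33000 / 9.8 = 1.58 mm
PW = 7.89 + 1.86 + 1.58 = 11.33 ≈ 11.3 mm.
Precipitation = ε × PW = 0.32 × 11.3 = 3.6 mm.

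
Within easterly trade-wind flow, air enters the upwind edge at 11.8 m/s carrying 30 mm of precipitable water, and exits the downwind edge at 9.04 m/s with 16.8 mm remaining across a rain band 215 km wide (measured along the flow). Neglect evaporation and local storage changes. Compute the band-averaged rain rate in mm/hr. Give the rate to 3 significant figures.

Column moisture flux per unit crosswind length is F = V × PW.
Inflow: F_in = 11.8 × 30 = 354 mm·m/s
Outflow: F_out = 9.04 × 16.8 = 151.872 mm·m/s
Steady-state rate R = (F_in − F_out)/L = (354 − 151.872) / 215000 m = 9.401e-04 mm/s.
R = 9.401e-04 × 3600 = 3.38 mm/hr.

R ≈ 3.38 mm/hr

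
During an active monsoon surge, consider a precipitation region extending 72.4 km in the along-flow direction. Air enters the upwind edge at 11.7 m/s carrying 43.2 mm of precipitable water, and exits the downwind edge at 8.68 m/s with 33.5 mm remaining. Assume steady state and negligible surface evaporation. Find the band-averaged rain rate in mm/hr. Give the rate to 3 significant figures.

Column moisture flux per unit crosswind length is F = V × PW.
Inflow: F_in = 11.7 × 43.2 = 505.44 mm·m/s
Outflow: F_out = 8.68 × 33.5 = 290.78 mm·m/s
Steady-state rate R = (F_in − F_out)/L = (505.44 − 290.78) / 72400 m = 2.965e-03 mm/s.
R = 2.965e-03 × 3600 = 10.7 mm/hr.

R ≈ 10.7 mm/hr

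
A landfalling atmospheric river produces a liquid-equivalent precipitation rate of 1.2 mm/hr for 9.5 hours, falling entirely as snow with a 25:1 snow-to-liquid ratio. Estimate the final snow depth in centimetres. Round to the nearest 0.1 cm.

snow depth ≈ 28.5 cm

Liquid-equivalent depth = 1.2 × 9.5 = 11.4 mm.
Snow depth = 11.4 mm × 25 = 285 mm = 28.5 cm.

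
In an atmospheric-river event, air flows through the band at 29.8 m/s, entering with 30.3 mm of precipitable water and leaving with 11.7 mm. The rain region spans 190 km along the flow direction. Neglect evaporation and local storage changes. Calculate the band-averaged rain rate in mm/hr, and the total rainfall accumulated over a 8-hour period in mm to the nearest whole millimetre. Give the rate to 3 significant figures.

R ≈ 10.5 mm/hr; total ≈ 84 mm

Column moisture flux per unit crosswind length is F = V × PW.
Inflow: F_in = 29.8 × 30.3 = 902.94 mm·m/s
Outflow: F_out = 29.8 × 11.7 = 348.66 mm·m/s
Steady-state rate R = (F_in − F_out)/L = (902.94 − 348.66) / 190000 m = 2.917e-03 mm/s.
R = 2.917e-03 × 3600 = 10.5 mm/hr.
Over 8 h: total = 10.5 × 8 = 84 mm.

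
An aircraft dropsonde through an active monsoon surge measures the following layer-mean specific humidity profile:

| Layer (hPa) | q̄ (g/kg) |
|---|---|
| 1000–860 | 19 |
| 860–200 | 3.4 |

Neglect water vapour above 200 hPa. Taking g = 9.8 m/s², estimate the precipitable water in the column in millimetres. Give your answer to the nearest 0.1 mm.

Precipitable water is the column-integrated vapour mass per unit area: PW = (1/g) Σ q̄ Δp, with q in kg/kg and Δp in Pa (1 kg/m² of water = 1 mm).
Layer 1000–860 hPa: Δp = 140 hPa = 14000 Pa, q̄ = 0.019 kg/kg → 0.019 × 14000 / 9.8 = 27.14 mm
Layer 860–200 hPa: Δp = 660 hPa = 66000 Pa, q̄ = 0.0034 kg/kg → 0.0034 × 66000 / 9.8 = 22.90 mm
PW = 27.14 + 22.90 = 50.04 ≈ 50.0 mm.

PW ≈ 50.0 mm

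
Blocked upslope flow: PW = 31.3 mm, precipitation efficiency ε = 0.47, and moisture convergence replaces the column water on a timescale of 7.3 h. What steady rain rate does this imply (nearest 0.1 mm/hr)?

Each overturning extracts ε × PW = 0.47 × 31.3 = 14.711 mm.
Rate = ε·PW / τ = 14.711 / 7.3 h = 2.0 mm/hr.

R ≈ 2.0 mm/hr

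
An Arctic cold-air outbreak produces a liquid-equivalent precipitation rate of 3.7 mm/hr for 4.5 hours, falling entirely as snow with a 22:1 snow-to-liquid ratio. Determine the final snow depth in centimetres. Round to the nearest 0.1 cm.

Liquid-equivalent depth = 3.7 × 4.5 = 16.65 mm.
Snow depth = 16.65 mm × 22 = 366.3 mm = 36.6 cm.

snow depth ≈ 36.6 cm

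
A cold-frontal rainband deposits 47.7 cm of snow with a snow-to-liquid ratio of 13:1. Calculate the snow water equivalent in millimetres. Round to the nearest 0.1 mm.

SWE = snow depth / ratio = 47.7 cm / 13 = 3.669 cm = 36.7 mm.

SWE ≈ 36.7 mm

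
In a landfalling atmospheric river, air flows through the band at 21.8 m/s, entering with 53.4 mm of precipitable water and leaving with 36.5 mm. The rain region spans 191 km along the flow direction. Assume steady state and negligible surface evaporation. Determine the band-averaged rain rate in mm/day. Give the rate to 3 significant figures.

R ≈ 167 mm/day

Column moisture flux per unit crosswind length is F = V × PW.
Inflow: F_in = 21.8 × 53.4 = 1164.12 mm·m/s
Outflow: F_out = 21.8 × 36.5 = 795.7 mm·m/s
Steady-state rate R = (F_in − F_out)/L = (1164.12 − 795.7) / 191000 m = 1.929e-03 mm/s.
R = 1.929e-03 × 3600 × 24 = 167 mm/day.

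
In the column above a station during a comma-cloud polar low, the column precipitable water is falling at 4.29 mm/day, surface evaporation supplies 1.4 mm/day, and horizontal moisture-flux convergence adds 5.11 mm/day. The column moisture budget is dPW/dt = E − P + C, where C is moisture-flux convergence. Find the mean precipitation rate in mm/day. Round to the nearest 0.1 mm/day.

dPW/dt = -4.29 mm/day.
P = E + C − dPW/dt = 1.4 + (5.11) − (-4.29) = 10.8 mm/day.

P ≈ 10.8 mm/day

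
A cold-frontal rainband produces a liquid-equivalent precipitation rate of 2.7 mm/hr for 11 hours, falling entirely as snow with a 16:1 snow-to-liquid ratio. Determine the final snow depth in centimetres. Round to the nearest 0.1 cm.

Liquid-equivalent depth = 2.7 × 11 = 29.7 mm.
Snow depth = 29.7 mm × 16 = 475.2 mm = 47.5 cm.

snow depth ≈ 47.5 cm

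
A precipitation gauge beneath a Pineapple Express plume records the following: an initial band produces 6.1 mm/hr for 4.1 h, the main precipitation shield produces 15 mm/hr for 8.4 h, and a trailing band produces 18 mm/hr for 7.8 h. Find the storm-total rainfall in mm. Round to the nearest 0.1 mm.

Total = Σ Rᵢ Δtᵢ = 6.1 × 4.1 + 15 × 8.4 + 18 × 7.8
      = 25.01 + 126 + 140.4 = 291.4 mm.

total ≈ 291.4 mm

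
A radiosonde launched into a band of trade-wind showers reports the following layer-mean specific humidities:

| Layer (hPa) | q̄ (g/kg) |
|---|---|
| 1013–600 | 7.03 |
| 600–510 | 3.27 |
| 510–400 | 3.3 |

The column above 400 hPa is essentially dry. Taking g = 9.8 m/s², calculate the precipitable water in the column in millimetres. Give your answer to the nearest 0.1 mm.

Precipitable water is the column-integrated vapour mass per unit area: PW = (1/g) Σ q̄ Δp, with q in kg/kg and Δp in Pa (1 kg/m² of water = 1 mm).
Layer 1013–600 hPa: Δp = 413 hPa = 41300 Pa, q̄ = 0.00703 kg/kg → 0.00703 × 41300 / 9.8 = 29.63 mm
Layer 600–510 hPa: Δp = 90 hPa = 9000 Pa, q̄ = 0.00327 kg/kg → 0.00327 × 9000 / 9.8 = 3.00 mm
Layer 510–400 hPa: Δp = 110 hPa = 11000 Pa, q̄ = 0.0033 kg/kg → 0.0033 × 11000 / 9.8 = 3.70 mm
PW = 29.63 + 3.00 + 3.70 = 36.33 ≈ 36.3 mm.

PW ≈ 36.3 mm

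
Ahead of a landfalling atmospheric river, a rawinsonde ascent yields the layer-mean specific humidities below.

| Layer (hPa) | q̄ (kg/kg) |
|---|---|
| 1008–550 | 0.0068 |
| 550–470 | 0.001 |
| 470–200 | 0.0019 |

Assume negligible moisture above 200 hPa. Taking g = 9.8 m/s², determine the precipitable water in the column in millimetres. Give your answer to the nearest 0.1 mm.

PW ≈ 37.8 mm

Precipitable water is the column-integrated vapour mass per unit area: PW = (1/g) Σ q̄ Δp, with q in kg/kg and Δp in Pa (1 kg/m² of water = 1 mm).
Layer 1008–550 hPa: Δp = 458 hPa = 45800 Pa, q̄ = 0.0068 kg/kg → 0.0068 × 45800 / 9.8 = 31.78 mm
Layer 550–470 hPa: Δp = 80 hPa = 8000 Pa, q̄ = 0.001 kg/kg → 0.001 × 8000 / 9.8 = 0.82 mm
Layer 470–200 hPa: Δp = 270 hPa = 27000 Pa, q̄ = 0.0019 kg/kg → 0.0019 × 27000 / 9.8 = 5.23 mm
PW = 31.78 + 0.82 + 5.23 = 37.83 ≈ 37.8 mm.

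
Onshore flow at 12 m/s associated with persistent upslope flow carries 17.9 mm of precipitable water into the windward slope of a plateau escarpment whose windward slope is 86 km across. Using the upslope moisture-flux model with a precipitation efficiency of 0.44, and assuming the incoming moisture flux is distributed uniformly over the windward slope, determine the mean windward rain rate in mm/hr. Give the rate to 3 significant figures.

R ≈ 3.96 mm/hr

Incoming column moisture flux per unit ridge length: F = V × PW = 12 × 17.9 = 214.8 mm·m/s.
Spread over the 86 km slope with efficiency ε = 0.44: R = ε·F/W = 0.44 × 214.8 / 86000 m = 1.099e-03 mm/s.
R = 1.099e-03 × 3600 = 3.96 mm/hr.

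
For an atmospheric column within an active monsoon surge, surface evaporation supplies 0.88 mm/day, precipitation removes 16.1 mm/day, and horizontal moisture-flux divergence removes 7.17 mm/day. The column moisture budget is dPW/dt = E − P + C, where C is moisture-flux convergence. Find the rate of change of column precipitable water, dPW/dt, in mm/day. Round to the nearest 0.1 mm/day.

dPW/dt ≈ -22.4 mm/day

dPW/dt = E − P + C = 0.88 − 16.1 + (-7.17) = -22.4 mm/day.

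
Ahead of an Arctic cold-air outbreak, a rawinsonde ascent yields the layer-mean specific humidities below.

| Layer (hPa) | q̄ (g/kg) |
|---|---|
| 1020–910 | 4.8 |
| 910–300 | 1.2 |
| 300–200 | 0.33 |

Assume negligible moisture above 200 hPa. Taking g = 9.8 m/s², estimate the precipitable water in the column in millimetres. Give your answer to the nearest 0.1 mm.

Precipitable water is the column-integrated vapour mass per unit area: PW = (1/g) Σ q̄ Δp, with q in kg/kg and Δp in Pa (1 kg/m² of water = 1 mm).
Layer 1020–910 hPa: Δp = 110 hPa = 11000 Pa, q̄ = 0.0048 kg/kg → 0.0048 × 11000 / 9.8 = 5.39 mm
Layer 910–300 hPa: Δp = 610 hPa = 61000 Pa, q̄ = 0.0012 kg/kg → 0.0012 × 61000 / 9.8 = 7.47 mm
Layer 300–200 hPa: Δp = 100 hPa = 10000 Pa, q̄ = 0.00033 kg/kg → 0.00033 × 10000 / 9.8 = 0.34 mm
PW = 5.39 + 7.47 + 0.34 = 13.20 ≈ 13.2 mm.

PW ≈ 13.2 mm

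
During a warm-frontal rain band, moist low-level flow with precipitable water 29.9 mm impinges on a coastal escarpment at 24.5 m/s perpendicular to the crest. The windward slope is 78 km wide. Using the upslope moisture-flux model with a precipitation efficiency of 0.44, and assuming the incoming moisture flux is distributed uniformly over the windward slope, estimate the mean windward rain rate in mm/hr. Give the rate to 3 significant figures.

R ≈ 14.9 mm/hr

Incoming column moisture flux per unit ridge length: F = V × PW = 24.5 × 29.9 = 732.55 mm·m/s.
Spread over the 78 km slope with efficiency ε = 0.44: R = ε·F/W = 0.44 × 732.55 / 78000 m = 4.132e-03 mm/s.
R = 4.132e-03 × 3600 = 14.9 mm/hr.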